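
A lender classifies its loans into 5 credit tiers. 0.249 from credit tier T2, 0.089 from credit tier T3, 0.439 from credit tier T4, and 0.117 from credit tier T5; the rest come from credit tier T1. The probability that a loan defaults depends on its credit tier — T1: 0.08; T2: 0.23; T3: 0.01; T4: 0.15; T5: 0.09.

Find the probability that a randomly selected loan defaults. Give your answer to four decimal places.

P(D) ≈ 0.1430

P(T1) = 1 − (0.249 + 0.089 + 0.439 + 0.117) = 0.106.
Using total probability over the partition,
P(D) = P(D|T1)·P(T1) + P(D|T2)·P(T2) + P(D|T3)·P(T3) + P(D|T4)·P(T4) + P(D|T5)·P(T5)
      = 0.08·0.106 + 0.23·0.249 + 0.01·0.089 + 0.15·0.439 + 0.09·0.117
      = 0.00848 + 0.05727 + 0.00089 + 0.06585 + 0.01053 = 0.14302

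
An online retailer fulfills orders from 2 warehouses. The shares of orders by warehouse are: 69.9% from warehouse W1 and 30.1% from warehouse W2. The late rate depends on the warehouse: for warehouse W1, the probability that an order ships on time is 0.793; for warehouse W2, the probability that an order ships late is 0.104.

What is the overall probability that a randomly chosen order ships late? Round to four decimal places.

P(L|W1) = 1 − 0.793 = 0.207.
Summing over the partition,
P(L) = P(L|W1)·P(W1) + P(L|W2)·P(W2)
      = 0.207·0.699 + 0.104·0.301
      = 0.144693 + 0.031304 = 0.175997

P(L) ≈ 0.1760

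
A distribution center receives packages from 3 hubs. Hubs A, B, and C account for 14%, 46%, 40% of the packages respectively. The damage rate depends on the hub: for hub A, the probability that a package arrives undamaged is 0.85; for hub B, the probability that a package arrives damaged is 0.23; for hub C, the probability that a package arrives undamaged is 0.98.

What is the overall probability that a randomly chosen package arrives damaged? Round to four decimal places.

0.1348

P(D|A) = 1 − 0.85 = 0.15.
P(D|C) = 1 − 0.98 = 0.02.
Summing over the partition,
P(D) = P(D|A)·P(A) + P(D|B)·P(B) + P(D|C)·P(C)
      = 0.15·0.14 + 0.23·0.46 + 0.02·0.4
      = 0.021 + 0.1058 + 0.008 = 0.1348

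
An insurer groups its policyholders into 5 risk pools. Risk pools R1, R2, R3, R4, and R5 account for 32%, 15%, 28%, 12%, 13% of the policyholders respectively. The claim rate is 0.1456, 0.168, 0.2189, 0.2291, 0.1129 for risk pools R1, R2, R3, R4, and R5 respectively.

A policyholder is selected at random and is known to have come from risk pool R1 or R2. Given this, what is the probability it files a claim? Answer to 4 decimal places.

0.1527

Let S = {R1, R2}.
P(S) = 0.32 + 0.15 = 0.47.
P(C ∩ S) = 0.1456·0.32 + 0.168·0.15 = 0.046592 + 0.0252 = 0.071792.
P(C | S) = 0.071792 / 0.47 = 0.152749…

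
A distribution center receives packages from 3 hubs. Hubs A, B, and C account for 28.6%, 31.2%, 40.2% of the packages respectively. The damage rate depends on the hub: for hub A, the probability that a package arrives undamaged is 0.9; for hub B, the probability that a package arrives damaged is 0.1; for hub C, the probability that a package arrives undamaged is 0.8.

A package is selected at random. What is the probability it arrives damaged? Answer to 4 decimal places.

0.1402

P(D|A) = 1 − 0.9 = 0.1.
P(D|C) = 1 − 0.8 = 0.2.
Summing over the partition,
P(D) = P(D|A)·P(A) + P(D|B)·P(B) + P(D|C)·P(C)
      = 0.1·0.286 + 0.1·0.312 + 0.2·0.402
      = 0.0286 + 0.0312 + 0.0804 = 0.1402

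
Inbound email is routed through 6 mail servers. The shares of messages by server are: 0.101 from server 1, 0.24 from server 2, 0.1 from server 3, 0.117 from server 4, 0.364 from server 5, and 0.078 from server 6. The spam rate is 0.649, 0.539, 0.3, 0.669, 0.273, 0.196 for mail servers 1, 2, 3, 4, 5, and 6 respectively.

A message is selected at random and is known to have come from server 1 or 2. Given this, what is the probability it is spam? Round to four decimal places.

Let J = {1, 2}.
P(J) = 0.101 + 0.24 = 0.341.
P(S ∩ J) = 0.649·0.101 + 0.539·0.24 = 0.065549 + 0.12936 = 0.194909.
P(S | J) = 0.194909 / 0.341 = 0.571581…

P(S|J) ≈ 0.5716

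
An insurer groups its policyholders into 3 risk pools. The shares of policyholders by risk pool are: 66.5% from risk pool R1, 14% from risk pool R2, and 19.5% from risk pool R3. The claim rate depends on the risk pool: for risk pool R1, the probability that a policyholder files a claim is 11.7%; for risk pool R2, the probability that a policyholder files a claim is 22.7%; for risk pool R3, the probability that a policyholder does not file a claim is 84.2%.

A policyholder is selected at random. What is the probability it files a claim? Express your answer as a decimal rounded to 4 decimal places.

P(C|R3) = 1 − 0.842 = 0.158.
P(C) = P(C|R1)·P(R1) + P(C|R2)·P(R2) + P(C|R3)·P(R3)
      = 0.117·0.665 + 0.227·0.14 + 0.158·0.195
      = 0.077805 + 0.03178 + 0.03081 = 0.140395

P(C) ≈ 0.1404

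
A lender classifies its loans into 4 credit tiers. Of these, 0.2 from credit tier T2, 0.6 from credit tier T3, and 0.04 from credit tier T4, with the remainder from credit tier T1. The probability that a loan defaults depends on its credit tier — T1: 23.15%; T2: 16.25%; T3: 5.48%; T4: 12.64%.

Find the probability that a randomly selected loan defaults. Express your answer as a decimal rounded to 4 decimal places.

P(T1) = 1 − (0.2 + 0.6 + 0.04) = 0.16.
Using total probability over the partition,
P(D) = P(D|T1)·P(T1) + P(D|T2)·P(T2) + P(D|T3)·P(T3) + P(D|T4)·P(T4)
      = 0.2315·0.16 + 0.1625·0.2 + 0.0548·0.6 + 0.1264·0.04
      = 0.03704 + 0.0325 + 0.03288 + 0.005056 = 0.107476

P(D) ≈ 0.1075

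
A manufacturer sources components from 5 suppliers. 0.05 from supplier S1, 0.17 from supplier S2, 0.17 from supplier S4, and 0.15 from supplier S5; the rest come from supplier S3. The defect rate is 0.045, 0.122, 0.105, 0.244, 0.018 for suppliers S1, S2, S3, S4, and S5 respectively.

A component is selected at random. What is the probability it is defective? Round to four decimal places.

0.1155

P(S3) = 1 − (0.05 + 0.17 + 0.17 + 0.15) = 0.46.
Summing over the partition,
P(D) = P(D|S1)·P(S1) + P(D|S2)·P(S2) + P(D|S3)·P(S3) + P(D|S4)·P(S4) + P(D|S5)·P(S5)
      = 0.045·0.05 + 0.122·0.17 + 0.105·0.46 + 0.244·0.17 + 0.018·0.15
      = 0.00225 + 0.02074 + 0.0483 + 0.04148 + 0.0027 = 0.11547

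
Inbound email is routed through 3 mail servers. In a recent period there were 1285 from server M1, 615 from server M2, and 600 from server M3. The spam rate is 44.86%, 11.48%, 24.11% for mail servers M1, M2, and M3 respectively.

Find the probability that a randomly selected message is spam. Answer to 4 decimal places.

P(S) ≈ 0.3167

Total: 1285 + 615 + 600 = 2500.
P(M1) = 1285/2500 = 0.514. P(M2) = 615/2500 = 0.246. P(M3) = 600/2500 = 0.24.
Using total probability over the partition,
P(S) = P(S|M1)·P(M1) + P(S|M2)·P(M2) + P(S|M3)·P(M3)
      = 0.4486·0.514 + 0.1148·0.246 + 0.2411·0.24
      = 0.2305804 + 0.0282408 + 0.057864 = 0.3166852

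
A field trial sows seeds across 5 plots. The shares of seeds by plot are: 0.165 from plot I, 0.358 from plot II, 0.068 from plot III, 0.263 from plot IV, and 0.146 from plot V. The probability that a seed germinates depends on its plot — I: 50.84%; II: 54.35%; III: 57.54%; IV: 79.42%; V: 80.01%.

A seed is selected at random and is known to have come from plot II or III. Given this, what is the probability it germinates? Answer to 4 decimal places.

0.5486

Let S = {II, III}.
P(S) = 0.358 + 0.068 = 0.426.
P(G ∩ S) = 0.5435·0.358 + 0.5754·0.068 = 0.194573 + 0.0391272 = 0.2337002.
P(G | S) = 0.2337002 / 0.426 = 0.548592…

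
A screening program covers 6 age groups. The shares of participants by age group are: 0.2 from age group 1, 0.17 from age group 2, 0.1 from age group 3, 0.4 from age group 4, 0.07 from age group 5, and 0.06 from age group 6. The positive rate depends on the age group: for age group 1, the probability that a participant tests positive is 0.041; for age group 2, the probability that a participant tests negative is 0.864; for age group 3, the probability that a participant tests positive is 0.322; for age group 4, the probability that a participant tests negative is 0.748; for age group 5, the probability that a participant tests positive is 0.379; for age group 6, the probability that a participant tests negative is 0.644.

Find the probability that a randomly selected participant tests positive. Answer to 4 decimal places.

P(T) ≈ 0.2122

P(T|2) = 1 − 0.864 = 0.136.
P(T|4) = 1 − 0.748 = 0.252.
P(T|6) = 1 − 0.644 = 0.356.
P(T) = P(T|1)·P(1) + P(T|2)·P(2) + P(T|3)·P(3) + P(T|4)·P(4) + P(T|5)·P(5) + P(T|6)·P(6)
      = 0.041·0.2 + 0.136·0.17 + 0.322·0.1 + 0.252·0.4 + 0.379·0.07 + 0.356·0.06
      = 0.0082 + 0.02312 + 0.0322 + 0.1008 + 0.02653 + 0.02136 = 0.21221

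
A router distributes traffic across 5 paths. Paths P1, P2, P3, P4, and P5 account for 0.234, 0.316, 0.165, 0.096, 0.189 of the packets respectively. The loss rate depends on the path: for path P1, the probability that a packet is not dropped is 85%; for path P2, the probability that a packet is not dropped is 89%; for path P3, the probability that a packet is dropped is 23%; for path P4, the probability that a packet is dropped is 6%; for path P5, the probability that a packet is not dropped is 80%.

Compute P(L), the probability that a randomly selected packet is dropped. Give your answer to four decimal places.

P(L) ≈ 0.1514

P(L|P1) = 1 − 0.85 = 0.15.
P(L|P2) = 1 − 0.89 = 0.11.
P(L|P5) = 1 − 0.8 = 0.2.
Summing over the partition,
P(L) = P(L|P1)·P(P1) + P(L|P2)·P(P2) + P(L|P3)·P(P3) + P(L|P4)·P(P4) + P(L|P5)·P(P5)
      = 0.15·0.234 + 0.11·0.316 + 0.23·0.165 + 0.06·0.096 + 0.2·0.189
      = 0.0351 + 0.03476 + 0.03795 + 0.00576 + 0.0378 = 0.15137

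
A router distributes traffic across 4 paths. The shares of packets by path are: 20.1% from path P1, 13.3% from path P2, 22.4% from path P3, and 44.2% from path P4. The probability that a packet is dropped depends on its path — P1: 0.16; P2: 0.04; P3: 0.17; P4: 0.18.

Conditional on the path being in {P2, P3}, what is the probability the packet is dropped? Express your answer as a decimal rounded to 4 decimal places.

Let S = {P2, P3}.
P(S) = 0.133 + 0.224 = 0.357.
P(L ∩ S) = 0.04·0.133 + 0.17·0.224 = 0.00532 + 0.03808 = 0.0434.
P(L | S) = 0.0434 / 0.357 = 0.121569…

0.1216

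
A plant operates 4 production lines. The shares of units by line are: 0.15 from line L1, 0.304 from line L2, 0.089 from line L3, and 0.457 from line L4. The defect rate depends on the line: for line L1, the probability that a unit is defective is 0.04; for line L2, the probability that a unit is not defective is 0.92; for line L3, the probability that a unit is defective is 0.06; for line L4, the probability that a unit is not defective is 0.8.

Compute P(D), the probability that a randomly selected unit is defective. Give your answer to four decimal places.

P(D|L2) = 1 − 0.92 = 0.08.
P(D|L4) = 1 − 0.8 = 0.2.
P(D) = P(D|L1)·P(L1) + P(D|L2)·P(L2) + P(D|L3)·P(L3) + P(D|L4)·P(L4)
      = 0.04·0.15 + 0.08·0.304 + 0.06·0.089 + 0.2·0.457
      = 0.006 + 0.02432 + 0.00534 + 0.0914 = 0.12706

P(D) ≈ 0.1271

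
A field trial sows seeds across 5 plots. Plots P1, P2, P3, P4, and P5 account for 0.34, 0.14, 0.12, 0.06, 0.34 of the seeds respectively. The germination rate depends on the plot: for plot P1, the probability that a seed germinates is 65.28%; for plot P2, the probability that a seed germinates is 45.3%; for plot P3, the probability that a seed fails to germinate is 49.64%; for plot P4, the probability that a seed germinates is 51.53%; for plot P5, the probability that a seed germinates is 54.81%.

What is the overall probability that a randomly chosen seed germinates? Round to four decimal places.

P(G) ≈ 0.5631

P(G|P3) = 1 − 0.4964 = 0.5036.
P(G) = P(G|P1)·P(P1) + P(G|P2)·P(P2) + P(G|P3)·P(P3) + P(G|P4)·P(P4) + P(G|P5)·P(P5)
      = 0.6528·0.34 + 0.453·0.14 + 0.5036·0.12 + 0.5153·0.06 + 0.5481·0.34
      = 0.221952 + 0.06342 + 0.060432 + 0.030918 + 0.186354 = 0.563076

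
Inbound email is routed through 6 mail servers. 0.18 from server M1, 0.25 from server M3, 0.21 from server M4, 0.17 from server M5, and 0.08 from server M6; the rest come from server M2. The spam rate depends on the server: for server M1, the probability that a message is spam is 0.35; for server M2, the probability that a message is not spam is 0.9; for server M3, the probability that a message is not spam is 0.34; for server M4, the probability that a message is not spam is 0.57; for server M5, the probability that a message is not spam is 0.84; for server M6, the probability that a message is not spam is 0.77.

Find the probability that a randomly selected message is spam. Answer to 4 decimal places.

0.3749

P(M2) = 1 − (0.18 + 0.25 + 0.21 + 0.17 + 0.08) = 0.11.
P(S|M2) = 1 − 0.9 = 0.1.
P(S|M3) = 1 − 0.34 = 0.66.
P(S|M4) = 1 − 0.57 = 0.43.
P(S|M5) = 1 − 0.84 = 0.16.
P(S|M6) = 1 − 0.77 = 0.23.
P(S) = P(S|M1)·P(M1) + P(S|M2)·P(M2) + P(S|M3)·P(M3) + P(S|M4)·P(M4) + P(S|M5)·P(M5) + P(S|M6)·P(M6)
      = 0.35·0.18 + 0.1·0.11 + 0.66·0.25 + 0.43·0.21 + 0.16·0.17 + 0.23·0.08
      = 0.063 + 0.011 + 0.165 + 0.0903 + 0.0272 + 0.0184 = 0.3749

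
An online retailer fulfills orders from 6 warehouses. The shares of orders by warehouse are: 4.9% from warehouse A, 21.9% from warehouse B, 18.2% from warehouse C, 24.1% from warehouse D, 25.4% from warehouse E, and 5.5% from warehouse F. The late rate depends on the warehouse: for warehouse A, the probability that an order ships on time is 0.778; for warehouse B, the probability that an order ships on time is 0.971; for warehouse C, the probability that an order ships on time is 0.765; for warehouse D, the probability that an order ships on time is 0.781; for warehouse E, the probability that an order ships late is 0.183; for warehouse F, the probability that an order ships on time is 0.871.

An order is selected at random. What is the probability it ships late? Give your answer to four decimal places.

P(L|A) = 1 − 0.778 = 0.222.
P(L|B) = 1 − 0.971 = 0.029.
P(L|C) = 1 − 0.765 = 0.235.
P(L|D) = 1 − 0.781 = 0.219.
P(L|F) = 1 − 0.871 = 0.129.
By the law of total probability,
P(L) = P(L|A)·P(A) + P(L|B)·P(B) + P(L|C)·P(C) + P(L|D)·P(D) + P(L|E)·P(E) + P(L|F)·P(F)
      = 0.222·0.049 + 0.029·0.219 + 0.235·0.182 + 0.219·0.241 + 0.183·0.254 + 0.129·0.055
      = 0.010878 + 0.006351 + 0.04277 + 0.052779 + 0.046482 + 0.007095 = 0.166355

0.1664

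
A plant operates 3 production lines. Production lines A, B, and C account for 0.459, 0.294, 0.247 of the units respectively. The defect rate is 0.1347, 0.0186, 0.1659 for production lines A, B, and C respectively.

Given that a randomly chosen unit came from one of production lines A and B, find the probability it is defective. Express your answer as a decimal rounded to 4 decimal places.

Let S = {A, B}.
P(S) = 0.459 + 0.294 = 0.753.
P(D ∩ S) = 0.1347·0.459 + 0.0186·0.294 = 0.0618273 + 0.0054684 = 0.0672957.
P(D | S) = 0.0672957 / 0.753 = 0.089370…

P(D|S) ≈ 0.0894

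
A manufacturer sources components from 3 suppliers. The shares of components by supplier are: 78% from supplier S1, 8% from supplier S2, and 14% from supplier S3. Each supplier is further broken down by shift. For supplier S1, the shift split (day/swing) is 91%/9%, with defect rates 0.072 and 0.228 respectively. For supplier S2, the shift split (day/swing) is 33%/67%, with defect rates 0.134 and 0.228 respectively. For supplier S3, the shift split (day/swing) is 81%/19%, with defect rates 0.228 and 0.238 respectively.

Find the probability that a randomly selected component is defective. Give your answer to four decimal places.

P(D|S1) = 0.91·0.072 + 0.09·0.228 = 0.06552 + 0.02052 = 0.08604
P(D|S2) = 0.33·0.134 + 0.67·0.228 = 0.04422 + 0.15276 = 0.19698
P(D|S3) = 0.81·0.228 + 0.19·0.238 = 0.18468 + 0.04522 = 0.2299
Then overall,
P(D) = 0.78·0.08604 + 0.08·0.19698 + 0.14·0.2299
      = 0.0671112 + 0.0157584 + 0.032186 = 0.1150556

P(D) ≈ 0.1151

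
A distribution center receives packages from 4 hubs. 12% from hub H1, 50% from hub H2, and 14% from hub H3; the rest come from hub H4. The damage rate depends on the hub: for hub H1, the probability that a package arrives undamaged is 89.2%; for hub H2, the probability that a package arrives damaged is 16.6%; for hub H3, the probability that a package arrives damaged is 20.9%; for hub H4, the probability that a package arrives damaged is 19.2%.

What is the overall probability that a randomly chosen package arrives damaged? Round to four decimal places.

P(H4) = 1 − (0.12 + 0.5 + 0.14) = 0.24.
P(D|H1) = 1 − 0.892 = 0.108.
Using total probability over the partition,
P(D) = P(D|H1)·P(H1) + P(D|H2)·P(H2) + P(D|H3)·P(H3) + P(D|H4)·P(H4)
      = 0.108·0.12 + 0.166·0.5 + 0.209·0.14 + 0.192·0.24
      = 0.01296 + 0.083 + 0.02926 + 0.04608 = 0.1713

0.1713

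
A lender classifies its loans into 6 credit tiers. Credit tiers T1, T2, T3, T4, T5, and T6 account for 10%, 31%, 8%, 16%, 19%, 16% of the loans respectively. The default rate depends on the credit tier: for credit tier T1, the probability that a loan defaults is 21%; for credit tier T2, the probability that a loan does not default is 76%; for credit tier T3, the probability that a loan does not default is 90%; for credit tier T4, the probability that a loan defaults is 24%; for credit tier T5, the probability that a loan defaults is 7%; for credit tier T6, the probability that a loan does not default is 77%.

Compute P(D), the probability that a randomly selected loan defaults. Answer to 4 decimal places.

0.1919

P(D|T2) = 1 − 0.76 = 0.24.
P(D|T3) = 1 − 0.9 = 0.1.
P(D|T6) = 1 − 0.77 = 0.23.
Summing over the partition,
P(D) = P(D|T1)·P(T1) + P(D|T2)·P(T2) + P(D|T3)·P(T3) + P(D|T4)·P(T4) + P(D|T5)·P(T5) + P(D|T6)·P(T6)
      = 0.21·0.1 + 0.24·0.31 + 0.1·0.08 + 0.24·0.16 + 0.07·0.19 + 0.23·0.16
      = 0.021 + 0.0744 + 0.008 + 0.0384 + 0.0133 + 0.0368 = 0.1919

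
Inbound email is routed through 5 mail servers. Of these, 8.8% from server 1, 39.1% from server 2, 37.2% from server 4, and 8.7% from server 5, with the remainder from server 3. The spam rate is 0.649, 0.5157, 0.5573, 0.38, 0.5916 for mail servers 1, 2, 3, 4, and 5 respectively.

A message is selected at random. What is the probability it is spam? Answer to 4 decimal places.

0.4861

P(3) = 1 − (0.088 + 0.391 + 0.372 + 0.087) = 0.062.
Summing over the partition,
P(S) = P(S|1)·P(1) + P(S|2)·P(2) + P(S|3)·P(3) + P(S|4)·P(4) + P(S|5)·P(5)
      = 0.649·0.088 + 0.5157·0.391 + 0.5573·0.062 + 0.38·0.372 + 0.5916·0.087
      = 0.057112 + 0.2016387 + 0.0345526 + 0.14136 + 0.0514692 = 0.4861325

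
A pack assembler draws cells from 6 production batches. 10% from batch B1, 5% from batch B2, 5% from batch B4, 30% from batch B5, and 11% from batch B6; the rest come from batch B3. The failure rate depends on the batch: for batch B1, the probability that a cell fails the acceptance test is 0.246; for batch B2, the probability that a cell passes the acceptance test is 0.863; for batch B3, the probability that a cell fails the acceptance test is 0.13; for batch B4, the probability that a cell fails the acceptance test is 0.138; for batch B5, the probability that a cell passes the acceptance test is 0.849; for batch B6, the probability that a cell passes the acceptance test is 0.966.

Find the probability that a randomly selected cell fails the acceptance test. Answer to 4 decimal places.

P(B3) = 1 − (0.1 + 0.05 + 0.05 + 0.3 + 0.11) = 0.39.
P(F|B2) = 1 − 0.863 = 0.137.
P(F|B5) = 1 − 0.849 = 0.151.
P(F|B6) = 1 − 0.966 = 0.034.
Summing over the partition,
P(F) = P(F|B1)·P(B1) + P(F|B2)·P(B2) + P(F|B3)·P(B3) + P(F|B4)·P(B4) + P(F|B5)·P(B5) + P(F|B6)·P(B6)
      = 0.246·0.1 + 0.137·0.05 + 0.13·0.39 + 0.138·0.05 + 0.151·0.3 + 0.034·0.11
      = 0.0246 + 0.00685 + 0.0507 + 0.0069 + 0.0453 + 0.00374 = 0.13809

0.1381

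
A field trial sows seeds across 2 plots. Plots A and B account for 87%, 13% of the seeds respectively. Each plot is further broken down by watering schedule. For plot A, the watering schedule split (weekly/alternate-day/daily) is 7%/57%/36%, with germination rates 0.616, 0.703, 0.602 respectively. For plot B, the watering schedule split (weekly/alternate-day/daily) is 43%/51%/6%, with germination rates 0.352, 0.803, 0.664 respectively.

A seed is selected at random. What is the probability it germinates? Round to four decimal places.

P(G|A) = 0.07·0.616 + 0.57·0.703 + 0.36·0.602 = 0.04312 + 0.40071 + 0.21672 = 0.66055
P(G|B) = 0.43·0.352 + 0.51·0.803 + 0.06·0.664 = 0.15136 + 0.40953 + 0.03984 = 0.60073
By total probability over the outer partition,
P(G) = 0.87·0.66055 + 0.13·0.60073
      = 0.5746785 + 0.0780949 = 0.6527734

0.6528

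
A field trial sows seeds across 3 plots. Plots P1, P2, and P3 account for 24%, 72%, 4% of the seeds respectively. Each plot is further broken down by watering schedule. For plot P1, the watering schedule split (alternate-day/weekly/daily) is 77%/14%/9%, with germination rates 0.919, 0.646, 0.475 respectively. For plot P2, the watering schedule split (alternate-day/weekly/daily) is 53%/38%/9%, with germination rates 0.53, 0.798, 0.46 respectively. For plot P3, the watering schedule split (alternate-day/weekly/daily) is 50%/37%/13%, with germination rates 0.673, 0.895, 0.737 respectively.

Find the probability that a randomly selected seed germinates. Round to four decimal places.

P(G|P1) = 0.77·0.919 + 0.14·0.646 + 0.09·0.475 = 0.70763 + 0.09044 + 0.04275 = 0.84082
P(G|P2) = 0.53·0.53 + 0.38·0.798 + 0.09·0.46 = 0.2809 + 0.30324 + 0.0414 = 0.62554
P(G|P3) = 0.5·0.673 + 0.37·0.895 + 0.13·0.737 = 0.3365 + 0.33115 + 0.09581 = 0.76346
By total probability over the outer partition,
P(G) = 0.24·0.84082 + 0.72·0.62554 + 0.04·0.76346
      = 0.2017968 + 0.4503888 + 0.0305384 = 0.682724

P(G) ≈ 0.6827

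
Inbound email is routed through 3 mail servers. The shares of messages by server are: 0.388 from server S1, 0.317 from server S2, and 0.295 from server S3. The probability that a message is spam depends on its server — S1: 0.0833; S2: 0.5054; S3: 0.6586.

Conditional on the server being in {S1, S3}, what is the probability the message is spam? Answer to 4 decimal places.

0.3318

Let J = {S1, S3}.
P(J) = 0.388 + 0.295 = 0.683.
P(S ∩ J) = 0.0833·0.388 + 0.6586·0.295 = 0.0323204 + 0.194287 = 0.2266074.
P(S | J) = 0.2266074 / 0.683 = 0.331782…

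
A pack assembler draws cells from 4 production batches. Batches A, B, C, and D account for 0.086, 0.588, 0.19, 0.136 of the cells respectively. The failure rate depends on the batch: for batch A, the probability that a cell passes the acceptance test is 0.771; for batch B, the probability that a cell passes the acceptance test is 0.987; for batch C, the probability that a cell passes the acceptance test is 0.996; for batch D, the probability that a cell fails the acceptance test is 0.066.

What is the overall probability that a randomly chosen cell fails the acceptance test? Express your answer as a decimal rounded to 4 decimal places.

0.0371

P(F|A) = 1 − 0.771 = 0.229.
P(F|B) = 1 − 0.987 = 0.013.
P(F|C) = 1 − 0.996 = 0.004.
P(F) = P(F|A)·P(A) + P(F|B)·P(B) + P(F|C)·P(C) + P(F|D)·P(D)
      = 0.229·0.086 + 0.013·0.588 + 0.004·0.19 + 0.066·0.136
      = 0.019694 + 0.007644 + 0.00076 + 0.008976 = 0.037074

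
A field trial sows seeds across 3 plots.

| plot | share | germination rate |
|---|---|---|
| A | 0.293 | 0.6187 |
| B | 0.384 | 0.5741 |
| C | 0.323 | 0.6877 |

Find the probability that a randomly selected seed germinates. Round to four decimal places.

Summing over the partition,
P(G) = P(G|A)·P(A) + P(G|B)·P(B) + P(G|C)·P(C)
      = 0.6187·0.293 + 0.5741·0.384 + 0.6877·0.323
      = 0.1812791 + 0.2204544 + 0.2221271 = 0.6238606

0.6239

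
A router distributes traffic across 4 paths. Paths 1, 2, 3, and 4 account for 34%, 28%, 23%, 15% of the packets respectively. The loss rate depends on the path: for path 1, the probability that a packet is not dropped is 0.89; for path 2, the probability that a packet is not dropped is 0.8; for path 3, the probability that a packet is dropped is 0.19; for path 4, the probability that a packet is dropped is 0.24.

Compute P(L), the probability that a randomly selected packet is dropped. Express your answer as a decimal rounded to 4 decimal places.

0.1731

P(L|1) = 1 − 0.89 = 0.11.
P(L|2) = 1 − 0.8 = 0.2.
By the law of total probability,
P(L) = P(L|1)·P(1) + P(L|2)·P(2) + P(L|3)·P(3) + P(L|4)·P(4)
      = 0.11·0.34 + 0.2·0.28 + 0.19·0.23 + 0.24·0.15
      = 0.0374 + 0.056 + 0.0437 + 0.036 = 0.1731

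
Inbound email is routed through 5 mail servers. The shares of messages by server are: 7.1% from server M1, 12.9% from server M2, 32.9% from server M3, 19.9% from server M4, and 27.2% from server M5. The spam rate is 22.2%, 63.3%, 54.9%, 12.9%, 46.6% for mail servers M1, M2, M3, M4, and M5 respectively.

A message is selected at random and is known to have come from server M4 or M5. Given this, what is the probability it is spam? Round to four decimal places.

Let J = {M4, M5}.
P(J) = 0.199 + 0.272 = 0.471.
P(S ∩ J) = 0.129·0.199 + 0.466·0.272 = 0.025671 + 0.126752 = 0.152423.
P(S | J) = 0.152423 / 0.471 = 0.323616…

0.3236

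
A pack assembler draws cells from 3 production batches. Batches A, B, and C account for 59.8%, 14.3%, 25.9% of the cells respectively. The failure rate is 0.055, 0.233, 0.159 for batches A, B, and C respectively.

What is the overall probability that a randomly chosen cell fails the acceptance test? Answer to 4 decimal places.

0.1074

P(F) = P(F|A)·P(A) + P(F|B)·P(B) + P(F|C)·P(C)
      = 0.055·0.598 + 0.233·0.143 + 0.159·0.259
      = 0.03289 + 0.033319 + 0.041181 = 0.10739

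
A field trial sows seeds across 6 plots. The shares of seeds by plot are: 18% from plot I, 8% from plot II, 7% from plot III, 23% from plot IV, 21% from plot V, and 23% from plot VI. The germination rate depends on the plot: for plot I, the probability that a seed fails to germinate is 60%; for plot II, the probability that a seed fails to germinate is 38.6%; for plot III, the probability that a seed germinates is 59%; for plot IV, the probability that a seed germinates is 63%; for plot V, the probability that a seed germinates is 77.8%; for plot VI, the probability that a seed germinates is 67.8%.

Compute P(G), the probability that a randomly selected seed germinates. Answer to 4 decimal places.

P(G|I) = 1 − 0.6 = 0.4.
P(G|II) = 1 − 0.386 = 0.614.
Summing over the partition,
P(G) = P(G|I)·P(I) + P(G|II)·P(II) + P(G|III)·P(III) + P(G|IV)·P(IV) + P(G|V)·P(V) + P(G|VI)·P(VI)
      = 0.4·0.18 + 0.614·0.08 + 0.59·0.07 + 0.63·0.23 + 0.778·0.21 + 0.678·0.23
      = 0.072 + 0.04912 + 0.0413 + 0.1449 + 0.16338 + 0.15594 = 0.62664

0.6266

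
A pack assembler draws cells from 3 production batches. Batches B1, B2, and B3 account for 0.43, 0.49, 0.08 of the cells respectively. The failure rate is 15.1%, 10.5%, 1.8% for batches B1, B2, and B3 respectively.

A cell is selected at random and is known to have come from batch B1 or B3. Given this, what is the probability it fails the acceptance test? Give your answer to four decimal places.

Let S = {B1, B3}.
P(S) = 0.43 + 0.08 = 0.51.
P(F ∩ S) = 0.151·0.43 + 0.018·0.08 = 0.06493 + 0.00144 = 0.06637.
P(F | S) = 0.06637 / 0.51 = 0.130137…

P(F|S) ≈ 0.1301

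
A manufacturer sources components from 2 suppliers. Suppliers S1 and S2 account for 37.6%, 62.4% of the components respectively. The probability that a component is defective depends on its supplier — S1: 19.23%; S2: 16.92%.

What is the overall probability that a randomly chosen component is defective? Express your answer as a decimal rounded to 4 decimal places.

P(D) = P(D|S1)·P(S1) + P(D|S2)·P(S2)
      = 0.1923·0.376 + 0.1692·0.624
      = 0.0723048 + 0.1055808 = 0.1778856

P(D) ≈ 0.1779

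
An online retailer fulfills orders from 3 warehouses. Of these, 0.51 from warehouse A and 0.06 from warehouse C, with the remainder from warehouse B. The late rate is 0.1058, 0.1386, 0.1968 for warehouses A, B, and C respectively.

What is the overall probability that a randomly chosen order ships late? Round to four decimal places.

P(B) = 1 − (0.51 + 0.06) = 0.43.
P(L) = P(L|A)·P(A) + P(L|B)·P(B) + P(L|C)·P(C)
      = 0.1058·0.51 + 0.1386·0.43 + 0.1968·0.06
      = 0.053958 + 0.059598 + 0.011808 = 0.125364

P(L) ≈ 0.1254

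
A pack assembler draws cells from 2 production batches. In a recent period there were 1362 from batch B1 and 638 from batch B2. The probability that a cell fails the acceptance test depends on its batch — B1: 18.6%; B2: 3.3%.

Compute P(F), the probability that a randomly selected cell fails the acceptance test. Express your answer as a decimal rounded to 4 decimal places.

Total: 1362 + 638 = 2000.
P(B1) = 1362/2000 = 0.681. P(B2) = 638/2000 = 0.319.
By the law of total probability,
P(F) = P(F|B1)·P(B1) + P(F|B2)·P(B2)
      = 0.186·0.681 + 0.033·0.319
      = 0.126666 + 0.010527 = 0.137193

P(F) ≈ 0.1372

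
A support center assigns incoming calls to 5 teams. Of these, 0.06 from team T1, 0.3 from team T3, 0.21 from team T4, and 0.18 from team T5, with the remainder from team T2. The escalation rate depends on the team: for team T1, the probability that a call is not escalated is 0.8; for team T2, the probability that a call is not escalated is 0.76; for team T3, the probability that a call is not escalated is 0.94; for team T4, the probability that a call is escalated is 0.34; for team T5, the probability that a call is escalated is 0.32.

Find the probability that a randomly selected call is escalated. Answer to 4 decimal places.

0.2190

P(T2) = 1 − (0.06 + 0.3 + 0.21 + 0.18) = 0.25.
P(E|T1) = 1 − 0.8 = 0.2.
P(E|T2) = 1 − 0.76 = 0.24.
P(E|T3) = 1 − 0.94 = 0.06.
Using total probability over the partition,
P(E) = P(E|T1)·P(T1) + P(E|T2)·P(T2) + P(E|T3)·P(T3) + P(E|T4)·P(T4) + P(E|T5)·P(T5)
      = 0.2·0.06 + 0.24·0.25 + 0.06·0.3 + 0.34·0.21 + 0.32·0.18
      = 0.012 + 0.06 + 0.018 + 0.0714 + 0.0576 = 0.219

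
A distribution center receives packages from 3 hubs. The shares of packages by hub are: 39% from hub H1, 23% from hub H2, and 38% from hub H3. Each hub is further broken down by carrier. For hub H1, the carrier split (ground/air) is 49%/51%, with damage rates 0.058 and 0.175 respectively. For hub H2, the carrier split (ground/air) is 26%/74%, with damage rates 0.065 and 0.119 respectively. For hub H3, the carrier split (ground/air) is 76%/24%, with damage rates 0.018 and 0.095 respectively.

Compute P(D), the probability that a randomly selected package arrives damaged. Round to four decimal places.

0.0839

P(D|H1) = 0.49·0.058 + 0.51·0.175 = 0.02842 + 0.08925 = 0.11767
P(D|H2) = 0.26·0.065 + 0.74·0.119 = 0.0169 + 0.08806 = 0.10496
P(D|H3) = 0.76·0.018 + 0.24·0.095 = 0.01368 + 0.0228 = 0.03648
Then overall,
P(D) = 0.39·0.11767 + 0.23·0.10496 + 0.38·0.03648
      = 0.0458913 + 0.0241408 + 0.0138624 = 0.0838945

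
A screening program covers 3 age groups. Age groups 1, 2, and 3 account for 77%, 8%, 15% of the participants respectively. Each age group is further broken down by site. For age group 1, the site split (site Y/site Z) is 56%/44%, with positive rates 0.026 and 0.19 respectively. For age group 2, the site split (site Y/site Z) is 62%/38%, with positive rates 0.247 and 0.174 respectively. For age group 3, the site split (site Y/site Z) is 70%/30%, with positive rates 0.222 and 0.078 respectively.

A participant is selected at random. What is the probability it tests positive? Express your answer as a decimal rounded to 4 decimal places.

P(T|1) = 0.56·0.026 + 0.44·0.19 = 0.01456 + 0.0836 = 0.09816
P(T|2) = 0.62·0.247 + 0.38·0.174 = 0.15314 + 0.06612 = 0.21926
P(T|3) = 0.7·0.222 + 0.3·0.078 = 0.1554 + 0.0234 = 0.1788
Then overall,
P(T) = 0.77·0.09816 + 0.08·0.21926 + 0.15·0.1788
      = 0.0755832 + 0.0175408 + 0.02682 = 0.119944

P(T) ≈ 0.1199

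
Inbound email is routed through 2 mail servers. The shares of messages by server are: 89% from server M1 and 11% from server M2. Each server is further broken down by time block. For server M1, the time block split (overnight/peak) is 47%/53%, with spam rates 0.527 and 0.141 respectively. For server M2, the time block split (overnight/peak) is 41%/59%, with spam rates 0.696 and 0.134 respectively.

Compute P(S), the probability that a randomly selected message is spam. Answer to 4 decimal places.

P(S|M1) = 0.47·0.527 + 0.53·0.141 = 0.24769 + 0.07473 = 0.32242
P(S|M2) = 0.41·0.696 + 0.59·0.134 = 0.28536 + 0.07906 = 0.36442
By total probability over the outer partition,
P(S) = 0.89·0.32242 + 0.11·0.36442
      = 0.2869538 + 0.0400862 = 0.32704

P(S) ≈ 0.3270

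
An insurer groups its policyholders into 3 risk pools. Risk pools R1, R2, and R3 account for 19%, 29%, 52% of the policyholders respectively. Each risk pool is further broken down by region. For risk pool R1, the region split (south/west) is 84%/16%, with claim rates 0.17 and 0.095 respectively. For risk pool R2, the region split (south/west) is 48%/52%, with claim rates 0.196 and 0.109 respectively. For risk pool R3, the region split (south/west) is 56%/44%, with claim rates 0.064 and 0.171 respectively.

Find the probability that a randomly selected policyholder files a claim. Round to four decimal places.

P(C|R1) = 0.84·0.17 + 0.16·0.095 = 0.1428 + 0.0152 = 0.158
P(C|R2) = 0.48·0.196 + 0.52·0.109 = 0.09408 + 0.05668 = 0.15076
P(C|R3) = 0.56·0.064 + 0.44·0.171 = 0.03584 + 0.07524 = 0.11108
By total probability over the outer partition,
P(C) = 0.19·0.158 + 0.29·0.15076 + 0.52·0.11108
      = 0.03002 + 0.0437204 + 0.0577616 = 0.131502

0.1315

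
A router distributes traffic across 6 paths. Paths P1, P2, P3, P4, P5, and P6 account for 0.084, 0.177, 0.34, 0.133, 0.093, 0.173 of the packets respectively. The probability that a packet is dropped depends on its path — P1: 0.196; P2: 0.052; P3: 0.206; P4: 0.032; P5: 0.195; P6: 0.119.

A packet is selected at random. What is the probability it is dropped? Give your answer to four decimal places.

0.1387

Summing over the partition,
P(L) = P(L|P1)·P(P1) + P(L|P2)·P(P2) + P(L|P3)·P(P3) + P(L|P4)·P(P4) + P(L|P5)·P(P5) + P(L|P6)·P(P6)
      = 0.196·0.084 + 0.052·0.177 + 0.206·0.34 + 0.032·0.133 + 0.195·0.093 + 0.119·0.173
      = 0.016464 + 0.009204 + 0.07004 + 0.004256 + 0.018135 + 0.020587 = 0.138686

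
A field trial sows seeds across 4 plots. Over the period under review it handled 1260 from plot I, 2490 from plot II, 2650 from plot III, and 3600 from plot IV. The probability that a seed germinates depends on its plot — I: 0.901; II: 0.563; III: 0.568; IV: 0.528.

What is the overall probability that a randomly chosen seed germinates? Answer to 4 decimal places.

Total: 1260 + 2490 + 2650 + 3600 = 10000.
P(I) = 1260/10000 = 0.126. P(II) = 2490/10000 = 0.249. P(III) = 2650/10000 = 0.265. P(IV) = 3600/10000 = 0.36.
P(G) = P(G|I)·P(I) + P(G|II)·P(II) + P(G|III)·P(III) + P(G|IV)·P(IV)
      = 0.901·0.126 + 0.563·0.249 + 0.568·0.265 + 0.528·0.36
      = 0.113526 + 0.140187 + 0.15052 + 0.19008 = 0.594313

P(G) ≈ 0.5943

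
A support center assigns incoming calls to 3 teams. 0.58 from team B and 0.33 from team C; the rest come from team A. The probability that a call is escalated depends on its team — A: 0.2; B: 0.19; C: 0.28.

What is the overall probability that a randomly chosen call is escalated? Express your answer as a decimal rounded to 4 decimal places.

P(E) ≈ 0.2206

P(A) = 1 − (0.58 + 0.33) = 0.09.
P(E) = P(E|A)·P(A) + P(E|B)·P(B) + P(E|C)·P(C)
      = 0.2·0.09 + 0.19·0.58 + 0.28·0.33
      = 0.018 + 0.1102 + 0.0924 = 0.2206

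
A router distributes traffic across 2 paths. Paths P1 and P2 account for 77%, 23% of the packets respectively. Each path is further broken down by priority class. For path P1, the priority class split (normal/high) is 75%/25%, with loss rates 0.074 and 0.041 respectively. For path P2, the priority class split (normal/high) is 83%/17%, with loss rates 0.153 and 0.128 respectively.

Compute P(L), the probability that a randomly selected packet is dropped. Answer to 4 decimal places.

P(L|P1) = 0.75·0.074 + 0.25·0.041 = 0.0555 + 0.01025 = 0.06575
P(L|P2) = 0.83·0.153 + 0.17·0.128 = 0.12699 + 0.02176 = 0.14875
Then overall,
P(L) = 0.77·0.06575 + 0.23·0.14875
      = 0.0506275 + 0.0342125 = 0.08484

P(L) ≈ 0.0848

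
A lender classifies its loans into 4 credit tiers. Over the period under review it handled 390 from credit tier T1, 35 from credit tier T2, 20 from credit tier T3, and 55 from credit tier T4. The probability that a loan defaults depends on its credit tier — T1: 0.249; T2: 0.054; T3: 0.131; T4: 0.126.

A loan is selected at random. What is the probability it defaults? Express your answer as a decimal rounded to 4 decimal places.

Total: 390 + 35 + 20 + 55 = 500.
P(T1) = 390/500 = 0.78. P(T2) = 35/500 = 0.07. P(T3) = 20/500 = 0.04. P(T4) = 55/500 = 0.11.
Summing over the partition,
P(D) = P(D|T1)·P(T1) + P(D|T2)·P(T2) + P(D|T3)·P(T3) + P(D|T4)·P(T4)
      = 0.249·0.78 + 0.054·0.07 + 0.131·0.04 + 0.126·0.11
      = 0.19422 + 0.00378 + 0.00524 + 0.01386 = 0.2171

P(D) ≈ 0.2171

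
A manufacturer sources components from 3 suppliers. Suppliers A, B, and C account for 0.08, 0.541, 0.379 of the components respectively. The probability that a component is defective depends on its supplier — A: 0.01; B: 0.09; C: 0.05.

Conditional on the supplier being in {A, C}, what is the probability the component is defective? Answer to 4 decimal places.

Let S = {A, C}.
P(S) = 0.08 + 0.379 = 0.459.
P(D ∩ S) = 0.01·0.08 + 0.05·0.379 = 0.0008 + 0.01895 = 0.01975.
P(D | S) = 0.01975 / 0.459 = 0.043028…

P(D|S) ≈ 0.0430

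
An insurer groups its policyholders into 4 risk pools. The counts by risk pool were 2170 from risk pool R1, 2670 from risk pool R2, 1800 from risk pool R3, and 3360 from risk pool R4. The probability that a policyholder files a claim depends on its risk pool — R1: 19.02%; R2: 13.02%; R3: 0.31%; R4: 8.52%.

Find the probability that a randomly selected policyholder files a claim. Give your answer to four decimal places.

P(C) ≈ 0.1052

Total: 2170 + 2670 + 1800 + 3360 = 10000.
P(R1) = 2170/10000 = 0.217. P(R2) = 2670/10000 = 0.267. P(R3) = 1800/10000 = 0.18. P(R4) = 3360/10000 = 0.336.
P(C) = P(C|R1)·P(R1) + P(C|R2)·P(R2) + P(C|R3)·P(R3) + P(C|R4)·P(R4)
      = 0.1902·0.217 + 0.1302·0.267 + 0.0031·0.18 + 0.0852·0.336
      = 0.0412734 + 0.0347634 + 0.000558 + 0.0286272 = 0.105222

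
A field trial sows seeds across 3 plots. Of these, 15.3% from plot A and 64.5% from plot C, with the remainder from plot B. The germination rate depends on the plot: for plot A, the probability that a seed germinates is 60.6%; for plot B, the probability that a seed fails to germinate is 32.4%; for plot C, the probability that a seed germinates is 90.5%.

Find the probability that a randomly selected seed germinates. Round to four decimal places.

P(G) ≈ 0.8130

P(B) = 1 − (0.153 + 0.645) = 0.202.
P(G|B) = 1 − 0.324 = 0.676.
P(G) = P(G|A)·P(A) + P(G|B)·P(B) + P(G|C)·P(C)
      = 0.606·0.153 + 0.676·0.202 + 0.905·0.645
      = 0.092718 + 0.136552 + 0.583725 = 0.812995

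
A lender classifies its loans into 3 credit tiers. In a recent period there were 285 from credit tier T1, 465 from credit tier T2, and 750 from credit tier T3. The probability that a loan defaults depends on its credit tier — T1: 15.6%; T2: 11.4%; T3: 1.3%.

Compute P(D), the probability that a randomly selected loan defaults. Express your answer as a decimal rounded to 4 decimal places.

Total: 285 + 465 + 750 = 1500.
P(T1) = 285/1500 = 0.19. P(T2) = 465/1500 = 0.31. P(T3) = 750/1500 = 0.5.
Using total probability over the partition,
P(D) = P(D|T1)·P(T1) + P(D|T2)·P(T2) + P(D|T3)·P(T3)
      = 0.156·0.19 + 0.114·0.31 + 0.013·0.5
      = 0.02964 + 0.03534 + 0.0065 = 0.07148

0.0715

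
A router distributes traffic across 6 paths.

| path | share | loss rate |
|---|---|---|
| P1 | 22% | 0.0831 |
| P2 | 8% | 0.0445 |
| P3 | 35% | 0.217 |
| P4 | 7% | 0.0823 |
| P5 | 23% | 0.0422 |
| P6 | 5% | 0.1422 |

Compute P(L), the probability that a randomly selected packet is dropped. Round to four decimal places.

0.1204

P(L) = P(L|P1)·P(P1) + P(L|P2)·P(P2) + P(L|P3)·P(P3) + P(L|P4)·P(P4) + P(L|P5)·P(P5) + P(L|P6)·P(P6)
      = 0.0831·0.22 + 0.0445·0.08 + 0.217·0.35 + 0.0823·0.07 + 0.0422·0.23 + 0.1422·0.05
      = 0.018282 + 0.00356 + 0.07595 + 0.005761 + 0.009706 + 0.00711 = 0.120369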